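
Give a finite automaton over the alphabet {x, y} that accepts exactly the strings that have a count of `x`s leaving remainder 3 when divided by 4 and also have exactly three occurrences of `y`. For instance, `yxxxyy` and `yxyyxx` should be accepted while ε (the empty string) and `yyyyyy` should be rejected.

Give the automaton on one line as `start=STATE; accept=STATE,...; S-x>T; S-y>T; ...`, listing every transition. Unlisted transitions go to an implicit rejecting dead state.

start=q0; accept=q16; q0-x>q1; q0-y>q2; q1-x>q3; q1-y>q4; q2-x>q4; q2-y>q5; q3-x>q6; q3-y>q7; q4-x>q7; q4-y>q8; q5-x>q8; q5-y>q9; q6-x>q0; q6-y>q10; q7-x>q10; q7-y>q11; q8-x>q11; q8-y>q12; q9-x>q12; q9-y>q13; q10-x>q2; q10-y>q14; q11-x>q14; q11-y>q15; q12-x>q15; q12-y>q13; q13-x>q13; q13-y>q13; q14-x>q5; q14-y>q16; q15-x>q16; q15-y>q13; q16-x>q9; q16-y>q13

Handle the two conditions separately and then intersect. One (4 states) tracks the count of `x`s modulo 4; the other (5 states) tracks the count of `y`s, saturating at 4. Each combined state is a pair, one component from each; accept when both components accept. Equivalent product states are then merged.
With 17 states:
          x    y  
>  q0     q1   q2 
   q1     q3   q4 
   q2     q4   q5 
   q3     q6   q7 
   q4     q7   q8 
   q5     q8   q9 
   q6     q0  q10 
   q7    q10  q11 
   q8    q11  q12 
   q9    q12  q13 
   q10    q2  q14 
   q11   q14  q15 
   q12   q15  q13 
   q13   q13  q13 
   q14    q5  q16 
   q15   q16  q13 
 * q16    q9  q13 
(> = start, * = accepting)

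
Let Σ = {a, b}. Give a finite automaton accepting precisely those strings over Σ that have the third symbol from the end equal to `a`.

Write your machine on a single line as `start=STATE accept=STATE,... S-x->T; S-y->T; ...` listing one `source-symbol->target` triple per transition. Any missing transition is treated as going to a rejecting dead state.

start=s0; accept=s7,s8,s9,s10; s0-a->s1; s0-b->s2; s1-a->s3; s1-b->s4; s2-a->s5; s2-b->s6; s3-a->s7; s3-b->s8; s4-a->s9; s4-b->s10; s5-a->s11; s5-b->s12; s6-a->s13; s6-b->s14; s7-a->s7; s7-b->s8; s8-a->s9; s8-b->s10; s9-a->s11; s9-b->s12; s10-a->s13; s10-b->s14; s11-a->s7; s11-b->s8; s12-a->s9; s12-b->s10; s13-a->s11; s13-b->s12; s14-a->s13; s14-b->s14

A DFA must remember the last 3 symbols (since which symbol is third-to-last isn't known until the input ends). Use one state per possible window of the last ≤3 symbols; accept from those whose window starts with `a`.
15 states suffice.
          a    b  
>  s0     s1   s2 
   s1     s3   s4 
   s2     s5   s6 
   s3     s7   s8 
   s4     s9  s10 
   s5    s11  s12 
   s6    s13  s14 
 * s7     s7   s8 
 * s8     s9  s10 
 * s9    s11  s12 
 * s10   s13  s14 
   s11    s7   s8 
   s12    s9  s10 
   s13   s11  s12 
   s14   s13  s14 
(> = start, * = accepting)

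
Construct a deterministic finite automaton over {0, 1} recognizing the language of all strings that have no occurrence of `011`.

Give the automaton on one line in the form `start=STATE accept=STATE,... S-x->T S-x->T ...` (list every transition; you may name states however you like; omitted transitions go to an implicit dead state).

This is the complement of 'contains `011`'. Use the same substring-matching states — s0 through s3 holding how much of `011` has just been matched — but flip the accepting set: everything except the trap s3 accepts.
A 4-state machine:
        0   1  
>* s0   s1  s0 
 * s1   s1  s2 
 * s2   s1  s3 
   s3   s3  s3 
(> = start, * = accepting)

start=s0 accept=s0,s1,s2 s0-0->s1 s0-1->s0 s1-0->s1 s1-1->s2 s2-0->s1 s2-1->s3 s3-0->s3 s3-1->s3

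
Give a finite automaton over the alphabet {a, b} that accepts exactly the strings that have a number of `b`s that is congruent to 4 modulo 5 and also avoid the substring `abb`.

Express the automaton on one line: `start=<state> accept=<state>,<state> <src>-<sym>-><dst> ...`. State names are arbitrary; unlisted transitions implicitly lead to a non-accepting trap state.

Build one automaton per condition and run them in lockstep. The first has 5 states tracking the count of `b`s modulo 5; the second has 4 states tracking partial matches of the forbidden pattern `abb`. A product state is a pair (one from each), accepting exactly when both do.
With 20 states:
          a    b  
>  q0     q1   q2 
   q1     q1   q3 
   q2     q4   q5 
   q3     q4   q6 
   q4     q4   q7 
   q5     q8   q9 
   q6     q6  q10 
   q7     q8  q10 
   q8     q8  q11 
   q9    q12  q13 
   q10   q10  q14 
   q11   q12  q14 
   q12   q12  q15 
 * q13   q16   q0 
   q14   q14  q17 
 * q15   q16  q17 
 * q16   q16  q18 
   q17   q17  q19 
   q18    q1  q19 
   q19   q19   q6 
(> = start, * = accepting)

start=q0 accept=q13,q15,q16 q0-a->q1 q0-b->q2 q1-a->q1 q1-b->q3 q2-a->q4 q2-b->q5 q3-a->q4 q3-b->q6 q4-a->q4 q4-b->q7 q5-a->q8 q5-b->q9 q6-a->q6 q6-b->q10 q7-a->q8 q7-b->q10 q8-a->q8 q8-b->q11 q9-a->q12 q9-b->q13 q10-a->q10 q10-b->q14 q11-a->q12 q11-b->q14 q12-a->q12 q12-b->q15 q13-a->q16 q13-b->q0 q14-a->q14 q14-b->q17 q15-a->q16 q15-b->q17 q16-a->q16 q16-b->q18 q17-a->q17 q17-b->q19 q18-a->q1 q18-b->q19 q19-a->q19 q19-b->q6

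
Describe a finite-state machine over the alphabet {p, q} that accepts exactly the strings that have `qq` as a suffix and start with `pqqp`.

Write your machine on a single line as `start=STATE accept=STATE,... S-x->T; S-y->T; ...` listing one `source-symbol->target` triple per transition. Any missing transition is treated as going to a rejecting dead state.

start=S0; accept=S9; S0-p->S1; S0-q->S2; S1-p->S3; S1-q->S4; S2-p->S3; S2-q->S5; S3-p->S3; S3-q->S2; S4-p->S3; S4-q->S6; S5-p->S3; S5-q->S5; S6-p->S7; S6-q->S5; S7-p->S7; S7-q->S8; S8-p->S7; S8-q->S9; S9-p->S7; S9-q->S9

Handle the two conditions separately and then intersect. The first has 3 states tracking how much of the suffix `qq` has currently been matched; the second has 6 states tracking whether the input so far still matches the prefix `pqqp`. A product state is a pair (one from each), accepting exactly when both do.
        p   q  
>  S0   S1  S2 
   S1   S3  S4 
   S2   S3  S5 
   S3   S3  S2 
   S4   S3  S6 
   S5   S3  S5 
   S6   S7  S5 
   S7   S7  S8 
   S8   S7  S9 
 * S9   S7  S9 
(> = start, * = accepting)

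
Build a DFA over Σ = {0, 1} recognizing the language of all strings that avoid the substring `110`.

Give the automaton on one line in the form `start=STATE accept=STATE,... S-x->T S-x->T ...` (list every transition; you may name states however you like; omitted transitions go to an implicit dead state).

This is the complement of 'contains `110`'. Use the same substring-matching states — q0 through q3 holding how much of `110` has just been matched — but flip the accepting set: everything except the trap q3 accepts.
        0   1  
>* q0   q0  q1 
 * q1   q0  q2 
 * q2   q3  q2 
   q3   q3  q3 
(> = start, * = accepting)

start=q0 accept=q0,q1,q2 q0-0->q0 q0-1->q1 q1-0->q0 q1-1->q2 q2-0->q3 q2-1->q2 q3-0->q3 q3-1->q3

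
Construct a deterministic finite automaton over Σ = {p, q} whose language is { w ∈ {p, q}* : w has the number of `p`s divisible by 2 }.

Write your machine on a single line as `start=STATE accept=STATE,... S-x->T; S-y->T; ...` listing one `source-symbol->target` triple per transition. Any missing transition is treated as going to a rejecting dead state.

The only thing that matters is how many `p`s have appeared, reduced mod 2. Use one state per residue: S0 for 0, …, S1 for 1. Reading `p` moves to the next residue; anything else stays put. S0 is accepting.
        p   q  
>* S0   S1  S0 
   S1   S0  S1 
(> = start, * = accepting)

start=S0; accept=S0; S0-p->S1; S0-q->S0; S1-p->S0; S1-q->S1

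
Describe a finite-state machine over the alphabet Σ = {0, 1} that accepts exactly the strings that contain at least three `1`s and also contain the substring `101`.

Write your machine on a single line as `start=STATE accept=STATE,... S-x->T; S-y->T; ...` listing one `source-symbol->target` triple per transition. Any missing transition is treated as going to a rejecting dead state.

Handle the two conditions separately and then intersect. One (5 states) tracks the count of `1`s, saturating at 4; the other (4 states) tracks whether and how much of `101` has been seen. Each combined state is a pair, one component from each; accept when both components accept. Minimizing collapses redundant product states.
With 8 states:
       0  1 
>  A   A  B 
   B   C  D 
   C   E  F 
   D   G  D 
   E   E  D 
   F   F  H 
   G   E  H 
 * H   H  H 
(> = start, * = accepting)

start=A; accept=H; A-0->A; A-1->B; B-0->C; B-1->D; C-0->E; C-1->F; D-0->G; D-1->D; E-0->E; E-1->D; F-0->F; F-1->H; G-0->E; G-1->H; H-0->H; H-1->H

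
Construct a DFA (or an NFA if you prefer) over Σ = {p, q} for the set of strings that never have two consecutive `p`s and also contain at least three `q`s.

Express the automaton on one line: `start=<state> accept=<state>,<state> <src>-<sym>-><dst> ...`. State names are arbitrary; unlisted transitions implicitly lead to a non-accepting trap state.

Build one automaton per condition and run them in lockstep. The first has 3 states tracking partial matches of the forbidden pattern `pp`; the second has 5 states tracking the count of `q`s, saturating at 4. A product state is a pair (one from each), accepting exactly when both do.
With 15 states:
          p    q  
>  s0     s1   s2 
   s1     s3   s2 
   s2     s4   s5 
   s3     s3   s6 
   s4     s6   s5 
   s5     s7   s8 
   s6     s6   s9 
   s7     s9   s8 
 * s8    s10  s11 
   s9     s9  s12 
 * s10   s12  s11 
 * s11   s13  s11 
   s12   s12  s14 
 * s13   s14  s11 
   s14   s14  s14 
(> = start, * = accepting)

start=s0 accept=s8,s10,s11,s13 s0-p->s1 s0-q->s2 s1-p->s3 s1-q->s2 s2-p->s4 s2-q->s5 s3-p->s3 s3-q->s6 s4-p->s6 s4-q->s5 s5-p->s7 s5-q->s8 s6-p->s6 s6-q->s9 s7-p->s9 s7-q->s8 s8-p->s10 s8-q->s11 s9-p->s9 s9-q->s12 s10-p->s12 s10-q->s11 s11-p->s13 s11-q->s11 s12-p->s12 s12-q->s14 s13-p->s14 s13-q->s11 s14-p->s14 s14-q->s14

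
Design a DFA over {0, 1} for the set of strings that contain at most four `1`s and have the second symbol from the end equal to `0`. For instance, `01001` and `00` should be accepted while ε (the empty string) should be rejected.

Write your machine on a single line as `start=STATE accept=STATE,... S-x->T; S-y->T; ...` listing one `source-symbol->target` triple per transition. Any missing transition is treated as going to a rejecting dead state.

start=S0; accept=S3,S4,S7,S8,S11,S12,S15,S16,S19; S0-0->S1; S0-1->S2; S1-0->S3; S1-1->S4; S2-0->S5; S2-1->S6; S3-0->S3; S3-1->S4; S4-0->S5; S4-1->S6; S5-0->S7; S5-1->S8; S6-0->S9; S6-1->S10; S7-0->S7; S7-1->S8; S8-0->S9; S8-1->S10; S9-0->S11; S9-1->S12; S10-0->S13; S10-1->S14; S11-0->S11; S11-1->S12; S12-0->S13; S12-1->S14; S13-0->S15; S13-1->S16; S14-0->S17; S14-1->S18; S15-0->S15; S15-1->S16; S16-0->S17; S16-1->S18; S17-0->S19; S17-1->S18; S18-0->S18; S18-1->S18; S19-0->S19; S19-1->S18

Build one automaton per condition and run them in lockstep. The first has 6 states tracking the count of `1`s, saturating at 5; the second has 7 states tracking the last 2 symbols read. A product state is a pair (one from each), accepting exactly when both do. Equivalent product states are then merged.
20 states suffice.
          0    1  
>  S0     S1   S2 
   S1     S3   S4 
   S2     S5   S6 
 * S3     S3   S4 
 * S4     S5   S6 
   S5     S7   S8 
   S6     S9  S10 
 * S7     S7   S8 
 * S8     S9  S10 
   S9    S11  S12 
   S10   S13  S14 
 * S11   S11  S12 
 * S12   S13  S14 
   S13   S15  S16 
   S14   S17  S18 
 * S15   S15  S16 
 * S16   S17  S18 
   S17   S19  S18 
   S18   S18  S18 
 * S19   S19  S18 
(> = start, * = accepting)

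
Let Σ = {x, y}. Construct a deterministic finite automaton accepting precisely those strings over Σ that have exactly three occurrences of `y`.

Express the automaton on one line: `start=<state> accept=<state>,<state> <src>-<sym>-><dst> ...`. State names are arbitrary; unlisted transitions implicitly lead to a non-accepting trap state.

Count `y`s, saturating at 4: states q0 through q3 mean 0 through 3 `y`s seen; q4 means more than 3. Each `y` increments (capped at q4); other symbols loop. Accept from {q3}.
With 5 states:
        x   y  
>  q0   q0  q1 
   q1   q1  q2 
   q2   q2  q3 
 * q3   q3  q4 
   q4   q4  q4 
(> = start, * = accepting)

start=q0 accept=q3 q0-x->q0 q0-y->q1 q1-x->q1 q1-y->q2 q2-x->q2 q2-y->q3 q3-x->q3 q3-y->q4 q4-x->q4 q4-y->q4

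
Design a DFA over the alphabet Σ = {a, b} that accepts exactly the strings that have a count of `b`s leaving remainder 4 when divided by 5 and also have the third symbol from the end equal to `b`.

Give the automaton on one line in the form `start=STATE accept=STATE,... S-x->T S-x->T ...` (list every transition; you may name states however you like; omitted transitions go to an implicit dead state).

Build one automaton per condition and run them in lockstep. One (5 states) tracks the count of `b`s modulo 5; the other (15 states) tracks the last 3 symbols read. Each combined state is a pair, one component from each; accept when both components accept. Equivalent product states are then merged.
A 16-state machine:
          a    b  
>  q0     q0   q1 
   q1     q1   q2 
   q2     q3   q4 
   q3     q3   q5 
   q4     q6   q7 
   q5     q6   q8 
   q6     q9  q10 
 * q7    q11   q0 
   q8    q11   q0 
   q9     q9  q12 
 * q10   q13   q0 
 * q11   q14   q0 
   q12   q13   q0 
   q13   q14   q0 
 * q14   q15   q0 
   q15   q15   q0 
(> = start, * = accepting)

start=q0 accept=q7,q10,q11,q14 q0-a->q0 q0-b->q1 q1-a->q1 q1-b->q2 q2-a->q3 q2-b->q4 q3-a->q3 q3-b->q5 q4-a->q6 q4-b->q7 q5-a->q6 q5-b->q8 q6-a->q9 q6-b->q10 q7-a->q11 q7-b->q0 q8-a->q11 q8-b->q0 q9-a->q9 q9-b->q12 q10-a->q13 q10-b->q0 q11-a->q14 q11-b->q0 q12-a->q13 q12-b->q0 q13-a->q14 q13-b->q0 q14-a->q15 q14-b->q0 q15-a->q15 q15-b->q0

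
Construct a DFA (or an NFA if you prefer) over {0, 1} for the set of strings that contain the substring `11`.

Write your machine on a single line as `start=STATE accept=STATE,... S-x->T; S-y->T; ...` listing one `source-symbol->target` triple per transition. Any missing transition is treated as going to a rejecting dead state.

start=S0; accept=S2; S0-0->S0; S0-1->S1; S1-0->S0; S1-1->S2; S2-0->S2; S2-1->S2

States S0..S1 record the length of the longest prefix of `11` that matches the current input suffix. Reaching S2 means `11` has been seen, and we stay there forever. Accept from S2.
3 states suffice.
        0   1  
>  S0   S0  S1 
   S1   S0  S2 
 * S2   S2  S2 
(> = start, * = accepting)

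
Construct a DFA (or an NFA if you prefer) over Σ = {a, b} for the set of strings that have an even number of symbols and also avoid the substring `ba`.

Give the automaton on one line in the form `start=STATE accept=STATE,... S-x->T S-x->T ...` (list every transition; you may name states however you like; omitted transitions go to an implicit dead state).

start=S0 accept=S0,S3 S0-a->S1 S0-b->S2 S1-a->S0 S1-b->S3 S2-a->S4 S2-b->S3 S3-a->S4 S3-b->S2 S4-a->S4 S4-b->S4

Handle the two conditions separately and then intersect. One (2 states) tracks the input length modulo 2; the other (3 states) tracks partial matches of the forbidden pattern `ba`. Each combined state is a pair, one component from each; accept when both components accept. Minimizing collapses redundant product states.
With 5 states:
        a   b  
>* S0   S1  S2 
   S1   S0  S3 
   S2   S4  S3 
 * S3   S4  S2 
   S4   S4  S4 
(> = start, * = accepting)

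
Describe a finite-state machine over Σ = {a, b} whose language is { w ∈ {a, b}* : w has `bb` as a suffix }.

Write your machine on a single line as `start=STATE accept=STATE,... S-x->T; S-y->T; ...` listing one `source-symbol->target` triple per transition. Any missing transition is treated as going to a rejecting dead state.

start=S0; accept=S2; S0-a->S0; S0-b->S1; S1-a->S0; S1-b->S2; S2-a->S0; S2-b->S2

Remember how much of `bb` the current input suffix matches. State S0 means no match yet; S1 means the last symbol is `b`; S2 means the last 2 symbols are `bb`. Only S2 accepts. On a mismatch, fall back to the longest proper suffix that is still a prefix of `bb`.
        a   b  
>  S0   S0  S1 
   S1   S0  S2 
 * S2   S0  S2 
(> = start, * = accepting)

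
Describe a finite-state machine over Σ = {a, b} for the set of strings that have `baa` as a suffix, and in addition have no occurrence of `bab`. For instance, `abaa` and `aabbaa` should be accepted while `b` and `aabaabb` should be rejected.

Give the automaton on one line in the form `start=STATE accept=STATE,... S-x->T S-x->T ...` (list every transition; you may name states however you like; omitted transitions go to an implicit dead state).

start=s0 accept=s3 s0-a->s0 s0-b->s1 s1-a->s2 s1-b->s1 s2-a->s3 s2-b->s4 s3-a->s0 s3-b->s1 s4-a->s4 s4-b->s4

Run two small machines in parallel and take their product. One (4 states) tracks how much of the suffix `baa` has currently been matched; the other (4 states) tracks partial matches of the forbidden pattern `bab`. Each combined state is a pair, one component from each; accept when both components accept. After merging equivalent states the machine shrinks.
        a   b  
>  s0   s0  s1 
   s1   s2  s1 
   s2   s3  s4 
 * s3   s0  s1 
   s4   s4  s4 
(> = start, * = accepting)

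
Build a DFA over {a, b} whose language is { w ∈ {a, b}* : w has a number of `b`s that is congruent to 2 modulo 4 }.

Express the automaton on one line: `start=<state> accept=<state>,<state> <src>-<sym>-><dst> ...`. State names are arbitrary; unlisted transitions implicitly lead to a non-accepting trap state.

start=q0 accept=q2 q0-a->q0 q0-b->q1 q1-a->q1 q1-b->q2 q2-a->q2 q2-b->q3 q3-a->q3 q3-b->q0

Keep the running count of `b`s modulo 4: each `b` advances along the cycle q0 → q1 → q2 → q3 → q0 while other symbols loop. Accept at q2.
        a   b  
>  q0   q0  q1 
   q1   q1  q2 
 * q2   q2  q3 
   q3   q3  q0 
(> = start, * = accepting)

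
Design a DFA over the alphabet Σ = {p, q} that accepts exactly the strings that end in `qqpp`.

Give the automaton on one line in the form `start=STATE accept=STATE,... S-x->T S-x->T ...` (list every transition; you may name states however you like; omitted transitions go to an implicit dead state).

Let each state record the length of the longest suffix of the input read so far that is also a prefix of `qqpp`. s1 means the last symbol is `q`; s2 means the last 2 symbols are `qq`; s3 means the last 3 symbols are `qqp`; s4 means the last 4 symbols are `qqpp`. Accept only at s4, where the string currently ends in `qqpp`.
        p   q  
>  s0   s0  s1 
   s1   s0  s2 
   s2   s3  s2 
   s3   s4  s1 
 * s4   s0  s1 
(> = start, * = accepting)

start=s0 accept=s4 s0-p->s0 s0-q->s1 s1-p->s0 s1-q->s2 s2-p->s3 s2-q->s2 s3-p->s4 s3-q->s1 s4-p->s0 s4-q->s1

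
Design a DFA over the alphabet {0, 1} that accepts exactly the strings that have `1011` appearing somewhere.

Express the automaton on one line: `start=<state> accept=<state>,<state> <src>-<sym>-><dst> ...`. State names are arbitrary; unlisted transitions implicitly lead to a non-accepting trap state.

States q0..q3 record the length of the longest prefix of `1011` that matches the current input suffix. Reaching q4 means `1011` has been seen, and we stay there forever. Accept from q4.
5 states suffice.
        0   1  
>  q0   q0  q1 
   q1   q2  q1 
   q2   q0  q3 
   q3   q2  q4 
 * q4   q4  q4 
(> = start, * = accepting)

start=q0 accept=q4 q0-0->q0 q0-1->q1 q1-0->q2 q1-1->q1 q2-0->q0 q2-1->q3 q3-0->q2 q3-1->q4 q4-0->q4 q4-1->q4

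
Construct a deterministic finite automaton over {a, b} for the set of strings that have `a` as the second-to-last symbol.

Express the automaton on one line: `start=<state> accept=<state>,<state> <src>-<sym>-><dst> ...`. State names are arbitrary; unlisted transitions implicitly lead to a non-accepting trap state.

A DFA must remember the last 2 symbols (since which symbol is second-to-last isn't known until the input ends). Use one state per possible window of the last ≤2 symbols; accept from those whose window starts with `a`.
7 states suffice.
        a   b  
>  q0   q1  q2 
   q1   q3  q4 
   q2   q5  q6 
 * q3   q3  q4 
 * q4   q5  q6 
   q5   q3  q4 
   q6   q5  q6 
(> = start, * = accepting)

start=q0 accept=q3,q4 q0-a->q1 q0-b->q2 q1-a->q3 q1-b->q4 q2-a->q5 q2-b->q6 q3-a->q3 q3-b->q4 q4-a->q5 q4-b->q6 q5-a->q3 q5-b->q4 q6-a->q5 q6-b->q6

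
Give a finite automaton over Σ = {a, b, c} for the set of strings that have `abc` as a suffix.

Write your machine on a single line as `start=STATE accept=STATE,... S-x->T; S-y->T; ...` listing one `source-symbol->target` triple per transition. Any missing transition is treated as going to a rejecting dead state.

start=q0; accept=q3; q0-a->q1; q0-b->q0; q0-c->q0; q1-a->q1; q1-b->q2; q1-c->q0; q2-a->q1; q2-b->q0; q2-c->q3; q3-a->q1; q3-b->q0; q3-c->q0

Remember how much of `abc` the current input suffix matches. State q0 means no match yet; q1 means the last symbol is `a`; q2 means the last 2 symbols are `ab`; q3 means the last 3 symbols are `abc`. Only q3 accepts. On a mismatch, fall back to the longest proper suffix that is still a prefix of `abc`.
        a   b   c  
>  q0   q1  q0  q0 
   q1   q1  q2  q0 
   q2   q1  q0  q3 
 * q3   q1  q0  q0 
(> = start, * = accepting)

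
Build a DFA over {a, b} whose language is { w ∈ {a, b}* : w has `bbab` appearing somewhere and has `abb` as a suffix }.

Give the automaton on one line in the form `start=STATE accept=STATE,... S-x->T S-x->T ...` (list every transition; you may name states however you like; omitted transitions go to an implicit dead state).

start=q0 accept=q9 q0-a->q1 q0-b->q2 q1-a->q1 q1-b->q3 q2-a->q1 q2-b->q4 q3-a->q1 q3-b->q5 q4-a->q6 q4-b->q4 q5-a->q6 q5-b->q4 q6-a->q1 q6-b->q7 q7-a->q8 q7-b->q9 q8-a->q8 q8-b->q7 q9-a->q8 q9-b->q10 q10-a->q8 q10-b->q10

Run two small machines in parallel and take their product. One (5 states) tracks whether and how much of `bbab` has been seen; the other (4 states) tracks how much of the suffix `abb` has currently been matched. Each combined state is a pair, one component from each; accept when both components accept.
An 11-state machine:
          a    b  
>  q0     q1   q2 
   q1     q1   q3 
   q2     q1   q4 
   q3     q1   q5 
   q4     q6   q4 
   q5     q6   q4 
   q6     q1   q7 
   q7     q8   q9 
   q8     q8   q7 
 * q9     q8  q10 
   q10    q8  q10 
(> = start, * = accepting)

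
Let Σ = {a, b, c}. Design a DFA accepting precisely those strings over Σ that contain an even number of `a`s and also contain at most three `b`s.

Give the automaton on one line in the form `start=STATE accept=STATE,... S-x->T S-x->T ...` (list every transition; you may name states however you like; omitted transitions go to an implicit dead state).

Run two small machines in parallel and take their product. One (2 states) tracks the count of `a`s modulo 2; the other (5 states) tracks the count of `b`s, saturating at 4. Each combined state is a pair, one component from each; accept when both components accept.
A 10-state machine:
        a   b   c  
>* s0   s1  s2  s0 
   s1   s0  s3  s1 
 * s2   s3  s4  s2 
   s3   s2  s5  s3 
 * s4   s5  s6  s4 
   s5   s4  s7  s5 
 * s6   s7  s8  s6 
   s7   s6  s9  s7 
   s8   s9  s8  s8 
   s9   s8  s9  s9 
(> = start, * = accepting)

start=s0 accept=s0,s2,s4,s6 s0-a->s1 s0-b->s2 s0-c->s0 s1-a->s0 s1-b->s3 s1-c->s1 s2-a->s3 s2-b->s4 s2-c->s2 s3-a->s2 s3-b->s5 s3-c->s3 s4-a->s5 s4-b->s6 s4-c->s4 s5-a->s4 s5-b->s7 s5-c->s5 s6-a->s7 s6-b->s8 s6-c->s6 s7-a->s6 s7-b->s9 s7-c->s7 s8-a->s9 s8-b->s8 s8-c->s8 s9-a->s8 s9-b->s9 s9-c->s9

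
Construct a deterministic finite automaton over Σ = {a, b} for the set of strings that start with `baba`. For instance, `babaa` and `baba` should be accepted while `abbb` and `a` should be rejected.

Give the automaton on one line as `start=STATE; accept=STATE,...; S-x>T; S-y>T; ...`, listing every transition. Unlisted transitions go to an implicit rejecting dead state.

Check the first 4 symbols one by one: s0 through s3 record how many have matched `baba` so far; any wrong symbol goes to the dead state s5. After all 4 match we enter the accepting sink s4.
        a   b  
>  s0   s5  s1 
   s1   s2  s5 
   s2   s5  s3 
   s3   s4  s5 
 * s4   s4  s4 
   s5   s5  s5 
(> = start, * = accepting)

start=s0; accept=s4; s0-a>s5; s0-b>s1; s1-a>s2; s1-b>s5; s2-a>s5; s2-b>s3; s3-a>s4; s3-b>s5; s4-a>s4; s4-b>s4; s5-a>s5; s5-b>s5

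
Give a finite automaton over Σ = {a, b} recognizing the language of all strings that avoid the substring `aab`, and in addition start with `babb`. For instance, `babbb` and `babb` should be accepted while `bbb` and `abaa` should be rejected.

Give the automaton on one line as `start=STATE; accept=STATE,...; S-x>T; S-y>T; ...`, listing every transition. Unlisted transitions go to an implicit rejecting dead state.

Build one automaton per condition and run them in lockstep. One (4 states) tracks partial matches of the forbidden pattern `aab`; the other (6 states) tracks whether the input so far still matches the prefix `babb`. Each combined state is a pair, one component from each; accept when both components accept.
A 12-state machine:
          a    b  
>  S0     S1   S2 
   S1     S3   S4 
   S2     S5   S4 
   S3     S3   S6 
   S4     S1   S4 
   S5     S3   S7 
   S6     S6   S6 
   S7     S1   S8 
 * S8     S9   S8 
 * S9    S10   S8 
 * S10   S10  S11 
   S11   S11  S11 
(> = start, * = accepting)

start=S0; accept=S8,S9,S10; S0-a>S1; S0-b>S2; S1-a>S3; S1-b>S4; S2-a>S5; S2-b>S4; S3-a>S3; S3-b>S6; S4-a>S1; S4-b>S4; S5-a>S3; S5-b>S7; S6-a>S6; S6-b>S6; S7-a>S1; S7-b>S8; S8-a>S9; S8-b>S8; S9-a>S10; S9-b>S8; S10-a>S10; S10-b>S11; S11-a>S11; S11-b>S11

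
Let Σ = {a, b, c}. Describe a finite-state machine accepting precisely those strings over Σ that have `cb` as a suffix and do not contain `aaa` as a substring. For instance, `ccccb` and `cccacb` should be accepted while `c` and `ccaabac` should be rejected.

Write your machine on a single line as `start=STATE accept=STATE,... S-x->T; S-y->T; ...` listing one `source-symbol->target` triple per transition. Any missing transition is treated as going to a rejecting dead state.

start=s0; accept=s4; s0-a->s1; s0-b->s0; s0-c->s2; s1-a->s3; s1-b->s0; s1-c->s2; s2-a->s1; s2-b->s4; s2-c->s2; s3-a->s5; s3-b->s0; s3-c->s2; s4-a->s1; s4-b->s0; s4-c->s2; s5-a->s5; s5-b->s5; s5-c->s6; s6-a->s5; s6-b->s7; s6-c->s6; s7-a->s5; s7-b->s5; s7-c->s6

Run two small machines in parallel and take their product. One (3 states) tracks how much of the suffix `cb` has currently been matched; the other (4 states) tracks partial matches of the forbidden pattern `aaa`. Each combined state is a pair, one component from each; accept when both components accept.
        a   b   c  
>  s0   s1  s0  s2 
   s1   s3  s0  s2 
   s2   s1  s4  s2 
   s3   s5  s0  s2 
 * s4   s1  s0  s2 
   s5   s5  s5  s6 
   s6   s5  s7  s6 
   s7   s5  s5  s6 
(> = start, * = accepting)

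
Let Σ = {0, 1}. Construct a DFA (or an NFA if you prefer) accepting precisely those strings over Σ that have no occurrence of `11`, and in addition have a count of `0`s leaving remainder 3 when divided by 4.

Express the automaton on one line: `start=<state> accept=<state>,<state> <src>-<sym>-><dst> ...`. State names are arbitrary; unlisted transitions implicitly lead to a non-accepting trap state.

Build one automaton per condition and run them in lockstep. One (3 states) tracks partial matches of the forbidden pattern `11`; the other (4 states) tracks the count of `0`s modulo 4. Each combined state is a pair, one component from each; accept when both components accept. Equivalent product states are then merged.
With 9 states:
        0   1  
>  S0   S1  S2 
   S1   S3  S4 
   S2   S1  S5 
   S3   S6  S7 
   S4   S3  S5 
   S5   S5  S5 
 * S6   S0  S8 
   S7   S6  S5 
 * S8   S0  S5 
(> = start, * = accepting)

start=S0 accept=S6,S8 S0-0->S1 S0-1->S2 S1-0->S3 S1-1->S4 S2-0->S1 S2-1->S5 S3-0->S6 S3-1->S7 S4-0->S3 S4-1->S5 S5-0->S5 S5-1->S5 S6-0->S0 S6-1->S8 S7-0->S6 S7-1->S5 S8-0->S0 S8-1->S5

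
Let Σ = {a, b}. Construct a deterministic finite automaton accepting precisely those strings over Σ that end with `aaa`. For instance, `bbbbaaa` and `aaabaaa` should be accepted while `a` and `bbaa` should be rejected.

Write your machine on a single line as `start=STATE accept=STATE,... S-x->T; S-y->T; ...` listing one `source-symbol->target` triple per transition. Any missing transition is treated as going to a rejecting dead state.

start=S0; accept=S3; S0-a->S1; S0-b->S0; S1-a->S2; S1-b->S0; S2-a->S3; S2-b->S0; S3-a->S3; S3-b->S0

Remember how much of `aaa` the current input suffix matches. State S0 means no match yet; S1 means the last symbol is `a`; S2 means the last 2 symbols are `aa`; S3 means the last 3 symbols are `aaa`. Only S3 accepts. On a mismatch, fall back to the longest proper suffix that is still a prefix of `aaa`.
4 states suffice.
        a   b  
>  S0   S1  S0 
   S1   S2  S0 
   S2   S3  S0 
 * S3   S3  S0 
(> = start, * = accepting)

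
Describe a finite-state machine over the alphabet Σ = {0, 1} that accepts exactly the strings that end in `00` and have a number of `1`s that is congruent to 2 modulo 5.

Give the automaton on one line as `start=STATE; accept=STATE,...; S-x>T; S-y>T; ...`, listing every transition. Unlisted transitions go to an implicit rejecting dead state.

Run two small machines in parallel and take their product. The first has 3 states tracking how much of the suffix `00` has currently been matched; the second has 5 states tracking the count of `1`s modulo 5. A product state is a pair (one from each), accepting exactly when both do. Minimizing collapses redundant product states.
A 7-state machine:
        0   1  
>  q0   q0  q1 
   q1   q1  q2 
   q2   q3  q4 
   q3   q5  q4 
   q4   q4  q6 
 * q5   q5  q4 
   q6   q6  q0 
(> = start, * = accepting)

start=q0; accept=q5; q0-0>q0; q0-1>q1; q1-0>q1; q1-1>q2; q2-0>q3; q2-1>q4; q3-0>q5; q3-1>q4; q4-0>q4; q4-1>q6; q5-0>q5; q5-1>q4; q6-0>q6; q6-1>q0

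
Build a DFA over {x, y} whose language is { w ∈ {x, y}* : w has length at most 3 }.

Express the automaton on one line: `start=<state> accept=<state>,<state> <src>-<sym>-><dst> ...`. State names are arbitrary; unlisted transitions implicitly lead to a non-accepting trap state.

start=A accept=A,B,C,D A-x->B A-y->B B-x->C B-y->C C-x->D C-y->D D-x->E D-y->E E-x->E E-y->E

Count input length up to 4: every symbol moves from A toward E, which means 'more than 3' and absorbs. Accept from {A, B, C, D}.
With 5 states:
       x  y 
>* A   B  B 
 * B   C  C 
 * C   D  D 
 * D   E  E 
   E   E  E 
(> = start, * = accepting)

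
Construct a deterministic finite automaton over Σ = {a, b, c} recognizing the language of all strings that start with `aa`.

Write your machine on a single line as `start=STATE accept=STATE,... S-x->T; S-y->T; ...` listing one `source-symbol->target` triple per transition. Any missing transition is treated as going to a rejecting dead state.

start=q0; accept=q2; q0-a->q1; q0-b->q3; q0-c->q3; q1-a->q2; q1-b->q3; q1-c->q3; q2-a->q2; q2-b->q2; q2-c->q2; q3-a->q3; q3-b->q3; q3-c->q3

Walk along `aa` while the input agrees: from q0 take `a` to q1, and so on. Any deviation drops to the rejecting sink q3. Once q2 is reached the prefix is confirmed and every continuation is accepted.
A 4-state machine:
        a   b   c  
>  q0   q1  q3  q3 
   q1   q2  q3  q3 
 * q2   q2  q2  q2 
   q3   q3  q3  q3 
(> = start, * = accepting)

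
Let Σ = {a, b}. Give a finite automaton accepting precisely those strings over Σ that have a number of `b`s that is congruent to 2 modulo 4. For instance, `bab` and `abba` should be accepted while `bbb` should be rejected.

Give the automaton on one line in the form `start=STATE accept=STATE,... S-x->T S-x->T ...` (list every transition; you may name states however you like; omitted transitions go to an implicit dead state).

start=S0 accept=S2 S0-a->S0 S0-b->S1 S1-a->S1 S1-b->S2 S2-a->S2 S2-b->S3 S3-a->S3 S3-b->S0

The only thing that matters is how many `b`s have appeared, reduced mod 4. Use one state per residue: S0 for 0, …, S3 for 3. Reading `b` moves to the next residue; anything else stays put. S2 is accepting.
        a   b  
>  S0   S0  S1 
   S1   S1  S2 
 * S2   S2  S3 
   S3   S3  S0 
(> = start, * = accepting)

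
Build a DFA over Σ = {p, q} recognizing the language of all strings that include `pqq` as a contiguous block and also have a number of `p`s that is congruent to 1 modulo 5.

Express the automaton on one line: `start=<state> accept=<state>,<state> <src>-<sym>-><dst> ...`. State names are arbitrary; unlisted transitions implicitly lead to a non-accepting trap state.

start=A accept=G A-p->B A-q->A B-p->C B-q->D C-p->E C-q->F D-p->C D-q->G E-p->H E-q->I F-p->E F-q->J G-p->J G-q->G H-p->K H-q->L I-p->H I-q->M J-p->M J-q->J K-p->B K-q->N L-p->K L-q->O M-p->O M-q->M N-p->B N-q->P O-p->P O-q->O P-p->G P-q->P

Run two small machines in parallel and take their product. The first has 4 states tracking whether and how much of `pqq` has been seen; the second has 5 states tracking the count of `p`s modulo 5. A product state is a pair (one from each), accepting exactly when both do.
A 16-state machine:
       p  q 
>  A   B  A 
   B   C  D 
   C   E  F 
   D   C  G 
   E   H  I 
   F   E  J 
 * G   J  G 
   H   K  L 
   I   H  M 
   J   M  J 
   K   B  N 
   L   K  O 
   M   O  M 
   N   B  P 
   O   P  O 
   P   G  P 
(> = start, * = accepting)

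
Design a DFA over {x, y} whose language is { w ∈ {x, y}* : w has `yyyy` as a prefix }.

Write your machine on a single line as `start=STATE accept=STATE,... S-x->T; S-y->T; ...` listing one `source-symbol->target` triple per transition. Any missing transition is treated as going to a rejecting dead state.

Walk along `yyyy` while the input agrees: from S0 take `y` to S1, and so on. Any deviation drops to the rejecting sink S5. Once S4 is reached the prefix is confirmed and every continuation is accepted.
        x   y  
>  S0   S5  S1 
   S1   S5  S2 
   S2   S5  S3 
   S3   S5  S4 
 * S4   S4  S4 
   S5   S5  S5 
(> = start, * = accepting)

start=S0; accept=S4; S0-x->S5; S0-y->S1; S1-x->S5; S1-y->S2; S2-x->S5; S2-y->S3; S3-x->S5; S3-y->S4; S4-x->S4; S4-y->S4; S5-x->S5; S5-y->S5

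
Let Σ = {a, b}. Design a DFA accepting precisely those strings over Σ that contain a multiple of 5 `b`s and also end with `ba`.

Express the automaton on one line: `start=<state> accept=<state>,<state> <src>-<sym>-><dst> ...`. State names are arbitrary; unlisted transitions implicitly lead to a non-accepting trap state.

start=q0 accept=q6 q0-a->q0 q0-b->q1 q1-a->q1 q1-b->q2 q2-a->q2 q2-b->q3 q3-a->q3 q3-b->q4 q4-a->q4 q4-b->q5 q5-a->q6 q5-b->q1 q6-a->q0 q6-b->q1

Build one automaton per condition and run them in lockstep. One (5 states) tracks the count of `b`s modulo 5; the other (3 states) tracks how much of the suffix `ba` has currently been matched. Each combined state is a pair, one component from each; accept when both components accept. After merging equivalent states the machine shrinks.
With 7 states:
        a   b  
>  q0   q0  q1 
   q1   q1  q2 
   q2   q2  q3 
   q3   q3  q4 
   q4   q4  q5 
   q5   q6  q1 
 * q6   q0  q1 
(> = start, * = accepting)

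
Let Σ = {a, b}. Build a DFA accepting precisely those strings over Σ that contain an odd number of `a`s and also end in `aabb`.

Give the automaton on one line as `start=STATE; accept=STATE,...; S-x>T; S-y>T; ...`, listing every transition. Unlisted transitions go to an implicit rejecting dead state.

Run two small machines in parallel and take their product. One (2 states) tracks the count of `a`s modulo 2; the other (5 states) tracks how much of the suffix `aabb` has currently been matched. Each combined state is a pair, one component from each; accept when both components accept. Equivalent product states are then merged.
6 states suffice.
        a   b  
>  q0   q1  q0 
   q1   q2  q1 
   q2   q3  q0 
   q3   q2  q4 
   q4   q2  q5 
 * q5   q2  q1 
(> = start, * = accepting)

start=q0; accept=q5; q0-a>q1; q0-b>q0; q1-a>q2; q1-b>q1; q2-a>q3; q2-b>q0; q3-a>q2; q3-b>q4; q4-a>q2; q4-b>q5; q5-a>q2; q5-b>q1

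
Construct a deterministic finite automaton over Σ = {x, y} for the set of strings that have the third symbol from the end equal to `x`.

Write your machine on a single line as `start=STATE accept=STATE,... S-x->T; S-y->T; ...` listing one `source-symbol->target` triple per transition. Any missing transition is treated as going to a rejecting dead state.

Because acceptance depends on a position counted from the end, the machine has to buffer the most recent 3 symbols. Make each state the string of the last up-to-3 symbols read; on input `x` shift the window left and append `x`. Accept when the buffered window has length 3 and begins with `x`.
15 states suffice.
          x    y  
>  S0     S1   S2 
   S1     S3   S4 
   S2     S5   S6 
   S3     S7   S8 
   S4     S9  S10 
   S5    S11  S12 
   S6    S13  S14 
 * S7     S7   S8 
 * S8     S9  S10 
 * S9    S11  S12 
 * S10   S13  S14 
   S11    S7   S8 
   S12    S9  S10 
   S13   S11  S12 
   S14   S13  S14 
(> = start, * = accepting)

start=S0; accept=S7,S8,S9,S10; S0-x->S1; S0-y->S2; S1-x->S3; S1-y->S4; S2-x->S5; S2-y->S6; S3-x->S7; S3-y->S8; S4-x->S9; S4-y->S10; S5-x->S11; S5-y->S12; S6-x->S13; S6-y->S14; S7-x->S7; S7-y->S8; S8-x->S9; S8-y->S10; S9-x->S11; S9-y->S12; S10-x->S13; S10-y->S14; S11-x->S7; S11-y->S8; S12-x->S9; S12-y->S10; S13-x->S11; S13-y->S12; S14-x->S13; S14-y->S14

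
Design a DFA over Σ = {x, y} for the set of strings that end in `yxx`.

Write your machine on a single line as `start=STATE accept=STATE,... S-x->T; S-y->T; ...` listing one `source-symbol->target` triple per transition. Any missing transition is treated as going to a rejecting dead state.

Remember how much of `yxx` the current input suffix matches. State s0 means no match yet; s1 means the last symbol is `y`; s2 means the last 2 symbols are `yx`; s3 means the last 3 symbols are `yxx`. Only s3 accepts. On a mismatch, fall back to the longest proper suffix that is still a prefix of `yxx`.
4 states suffice.
        x   y  
>  s0   s0  s1 
   s1   s2  s1 
   s2   s3  s1 
 * s3   s0  s1 
(> = start, * = accepting)

start=s0; accept=s3; s0-x->s0; s0-y->s1; s1-x->s2; s1-y->s1; s2-x->s3; s2-y->s1; s3-x->s0; s3-y->s1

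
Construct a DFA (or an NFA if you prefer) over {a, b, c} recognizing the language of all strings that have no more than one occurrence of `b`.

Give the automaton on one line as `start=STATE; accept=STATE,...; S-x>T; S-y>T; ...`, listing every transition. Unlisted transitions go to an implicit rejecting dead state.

start=q0; accept=q0,q1; q0-a>q0; q0-b>q1; q0-c>q0; q1-a>q1; q1-b>q2; q1-c>q1; q2-a>q2; q2-b>q2; q2-c>q2

Count `b`s, saturating at 2: state q0 means no `b` yet, q1 means one `b` seen, q2 means more than one. Each `b` increments (capped at q2); other symbols loop. Accept from {q0, q1}.
        a   b   c  
>* q0   q0  q1  q0 
 * q1   q1  q2  q1 
   q2   q2  q2  q2 
(> = start, * = accepting)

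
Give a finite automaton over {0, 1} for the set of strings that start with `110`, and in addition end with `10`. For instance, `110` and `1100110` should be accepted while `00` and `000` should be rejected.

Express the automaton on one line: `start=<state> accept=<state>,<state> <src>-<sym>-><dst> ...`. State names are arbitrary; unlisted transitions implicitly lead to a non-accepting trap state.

start=q0 accept=q4 q0-0->q1 q0-1->q2 q1-0->q1 q1-1->q1 q2-0->q1 q2-1->q3 q3-0->q4 q3-1->q1 q4-0->q5 q4-1->q6 q5-0->q5 q5-1->q6 q6-0->q4 q6-1->q6

Handle the two conditions separately and then intersect. One (5 states) tracks whether the input so far still matches the prefix `110`; the other (3 states) tracks how much of the suffix `10` has currently been matched. Each combined state is a pair, one component from each; accept when both components accept. Equivalent product states are then merged.
With 7 states:
        0   1  
>  q0   q1  q2 
   q1   q1  q1 
   q2   q1  q3 
   q3   q4  q1 
 * q4   q5  q6 
   q5   q5  q6 
   q6   q4  q6 
(> = start, * = accepting)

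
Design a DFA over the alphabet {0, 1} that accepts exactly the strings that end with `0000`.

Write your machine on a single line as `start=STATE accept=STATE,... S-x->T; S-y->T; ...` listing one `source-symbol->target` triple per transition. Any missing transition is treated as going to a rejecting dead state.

Remember how much of `0000` the current input suffix matches. State q0 means no match yet; q1 means the last symbol is `0`; q2 means the last 2 symbols are `00`; q3 means the last 3 symbols are `000`; q4 means the last 4 symbols are `0000`. Only q4 accepts. On a mismatch, fall back to the longest proper suffix that is still a prefix of `0000`.
A 5-state machine:
        0   1  
>  q0   q1  q0 
   q1   q2  q0 
   q2   q3  q0 
   q3   q4  q0 
 * q4   q4  q0 
(> = start, * = accepting)

start=q0; accept=q4; q0-0->q1; q0-1->q0; q1-0->q2; q1-1->q0; q2-0->q3; q2-1->q0; q3-0->q4; q3-1->q0; q4-0->q4; q4-1->q0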